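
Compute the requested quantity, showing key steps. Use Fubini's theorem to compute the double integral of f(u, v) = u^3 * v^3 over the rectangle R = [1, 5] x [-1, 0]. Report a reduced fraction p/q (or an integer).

f(u, v) is a tensor product of a function of u and a function of v, and both factors are bounded continuous (hence Lebesgue integrable) on the rectangle, so Fubini's theorem applies:
  integral_R f d(m x m) = (integral_a1^b1 u^3 du) * (integral_a2^b2 v^3 dv).
Inner integral in u: integral_{1}^{5} u^3 du = (5^4 - 1^4)/4
  = 156.
Inner integral in v: integral_{-1}^{0} v^3 dv = (0^4 - (-1)^4)/4
  = -1/4.
Product: (156) * (-1/4) = -39.

-39


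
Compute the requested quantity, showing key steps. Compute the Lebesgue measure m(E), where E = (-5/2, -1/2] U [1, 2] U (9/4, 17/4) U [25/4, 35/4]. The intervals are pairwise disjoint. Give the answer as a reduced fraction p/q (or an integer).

For pairwise disjoint intervals, m(union_i I_i) = sum_i m(I_i),
and m is invariant under swapping open/closed endpoints (single points have measure 0).
So m(E) = sum_i (b_i - a_i).
  I_1 has length -1/2 - (-5/2) = 2.
  I_2 has length 2 - 1 = 1.
  I_3 has length 17/4 - 9/4 = 2.
  I_4 has length 35/4 - 25/4 = 5/2.
Summing:
  m(E) = 2 + 1 + 2 + 5/2 = 15/2.

15/2


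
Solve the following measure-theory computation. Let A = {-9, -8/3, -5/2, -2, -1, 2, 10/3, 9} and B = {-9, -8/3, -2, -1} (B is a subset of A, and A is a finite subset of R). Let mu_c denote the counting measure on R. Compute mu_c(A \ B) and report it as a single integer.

Counting measure assigns mu_c(E) = |E| (number of elements) when E is finite. For B subset A, A \ B is the set of elements of A not in B, so |A \ B| = |A| - |B|.
|A| = 8, |B| = 4, so mu_c(A \ B) = 8 - 4 = 4.

4


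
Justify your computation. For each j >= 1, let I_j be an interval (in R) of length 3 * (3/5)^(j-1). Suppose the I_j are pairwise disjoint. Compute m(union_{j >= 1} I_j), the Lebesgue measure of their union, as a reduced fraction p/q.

By countable additivity of the Lebesgue measure on pairwise disjoint measurable sets,
  m(union_{j >= 1} I_j) = sum_{j >= 1} m(I_j) = sum_{j >= 1} a * r^(j-1),
  with a = 3 and r = 3/5.
Since 0 < r = 3/5 < 1, the geometric series converges:
  sum_{j >= 1} a * r^(j-1) = a / (1 - r).
  = 3 / (1 - 3/5)
  = 3 / (2/5)
  = 15/2.

15/2


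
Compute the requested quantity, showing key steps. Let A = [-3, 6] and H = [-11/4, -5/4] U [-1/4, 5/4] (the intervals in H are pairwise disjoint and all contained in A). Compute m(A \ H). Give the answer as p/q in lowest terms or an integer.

The ambient interval has length m(A) = 6 - (-3) = 9.
Since the holes are disjoint and sit inside A, by finite additivity
  m(H) = sum_i (b_i - a_i), and m(A \ H) = m(A) - m(H).
Computing the hole measures:
  m(H_1) = -5/4 - (-11/4) = 3/2.
  m(H_2) = 5/4 - (-1/4) = 3/2.
Summed: m(H) = 3/2 + 3/2 = 3.
So m(A \ H) = 9 - 3 = 6.

6


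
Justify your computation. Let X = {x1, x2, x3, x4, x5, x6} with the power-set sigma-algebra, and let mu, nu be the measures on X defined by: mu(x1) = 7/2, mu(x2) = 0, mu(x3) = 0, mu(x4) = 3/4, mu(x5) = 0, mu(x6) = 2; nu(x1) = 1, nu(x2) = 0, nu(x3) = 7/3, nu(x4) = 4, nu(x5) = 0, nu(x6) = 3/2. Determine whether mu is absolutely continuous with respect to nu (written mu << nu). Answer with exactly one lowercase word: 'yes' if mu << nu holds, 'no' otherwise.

mu << nu means: every nu-null measurable set is also mu-null; equivalently, for every atom x, if nu({x}) = 0 then mu({x}) = 0.
Checking each atom:
  x1: nu = 1 > 0 -> no constraint.
  x2: nu = 0, mu = 0 -> consistent with mu << nu.
  x3: nu = 7/3 > 0 -> no constraint.
  x4: nu = 4 > 0 -> no constraint.
  x5: nu = 0, mu = 0 -> consistent with mu << nu.
  x6: nu = 3/2 > 0 -> no constraint.
No atom violates the condition. Therefore mu << nu.

yes


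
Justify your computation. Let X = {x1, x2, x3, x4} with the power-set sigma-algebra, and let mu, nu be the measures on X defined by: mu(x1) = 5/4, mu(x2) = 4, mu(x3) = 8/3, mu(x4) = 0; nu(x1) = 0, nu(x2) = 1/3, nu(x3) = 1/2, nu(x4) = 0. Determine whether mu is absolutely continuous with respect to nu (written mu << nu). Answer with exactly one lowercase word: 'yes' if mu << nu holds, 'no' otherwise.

mu << nu means: every nu-null measurable set is also mu-null; equivalently, for every atom x, if nu({x}) = 0 then mu({x}) = 0.
Checking each atom:
  x1: nu = 0, mu = 5/4 > 0 -> violates mu << nu.
  x2: nu = 1/3 > 0 -> no constraint.
  x3: nu = 1/2 > 0 -> no constraint.
  x4: nu = 0, mu = 0 -> consistent with mu << nu.
The atom(s) x1 violate the condition (nu = 0 but mu > 0). Therefore mu is NOT absolutely continuous w.r.t. nu.

no


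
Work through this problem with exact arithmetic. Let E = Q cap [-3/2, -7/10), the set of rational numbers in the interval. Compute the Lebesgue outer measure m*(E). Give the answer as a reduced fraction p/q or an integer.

Q cap [-3/2, -7/10) is countable; list its elements as q_1, q_2, ... . Fix eps > 0 and cover the k-th point by an interval of length eps * 2^(-k). The cover has total length eps * sum_{k>=1} 2^(-k) = eps, so by definition of outer measure m*(Q cap [-3/2, -7/10)) <= eps. Since eps was arbitrary and m* >= 0, the outer measure is 0.

0


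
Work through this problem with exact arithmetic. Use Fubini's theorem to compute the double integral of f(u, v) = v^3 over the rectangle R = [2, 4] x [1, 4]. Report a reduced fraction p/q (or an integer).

f(u, v) is a tensor product of a function of u and a function of v, and both factors are bounded continuous (hence Lebesgue integrable) on the rectangle, so Fubini's theorem applies:
  integral_R f d(m x m) = (integral_a1^b1 1 du) * (integral_a2^b2 v^3 dv).
Inner integral in u: integral_{2}^{4} 1 du = (4^1 - 2^1)/1
  = 2.
Inner integral in v: integral_{1}^{4} v^3 dv = (4^4 - 1^4)/4
  = 255/4.
Product: (2) * (255/4) = 255/2.

255/2


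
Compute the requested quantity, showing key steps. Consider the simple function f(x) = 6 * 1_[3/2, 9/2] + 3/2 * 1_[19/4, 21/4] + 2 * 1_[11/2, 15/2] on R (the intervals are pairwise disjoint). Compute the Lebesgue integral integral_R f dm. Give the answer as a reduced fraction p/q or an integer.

For a simple function f = sum_i c_i * 1_{A_i} with disjoint A_i,
  integral f dm = sum_i c_i * m(A_i).
Lengths of the A_i:
  m(A_1) = 9/2 - 3/2 = 3.
  m(A_2) = 21/4 - 19/4 = 1/2.
  m(A_3) = 15/2 - 11/2 = 2.
Contributions c_i * m(A_i):
  (6) * (3) = 18.
  (3/2) * (1/2) = 3/4.
  (2) * (2) = 4.
Total: 18 + 3/4 + 4 = 91/4.

91/4


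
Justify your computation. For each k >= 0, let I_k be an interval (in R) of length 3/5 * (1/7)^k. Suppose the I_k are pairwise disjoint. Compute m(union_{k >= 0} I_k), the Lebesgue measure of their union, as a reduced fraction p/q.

By countable additivity of the Lebesgue measure on pairwise disjoint measurable sets,
  m(union_{k >= 0} I_k) = sum_{k >= 0} m(I_k) = sum_{k >= 0} a * r^k,
  with a = 3/5 and r = 1/7.
Since 0 < r = 1/7 < 1, the geometric series converges:
  sum_{k >= 0} a * r^k = a / (1 - r).
  = 3/5 / (1 - 1/7)
  = 3/5 / (6/7)
  = 7/10.

7/10


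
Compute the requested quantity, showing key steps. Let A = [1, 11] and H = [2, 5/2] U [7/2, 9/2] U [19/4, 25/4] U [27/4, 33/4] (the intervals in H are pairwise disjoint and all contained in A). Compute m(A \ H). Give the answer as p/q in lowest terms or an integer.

The ambient interval has length m(A) = 11 - 1 = 10.
Since the holes are disjoint and sit inside A, by finite additivity
  m(H) = sum_i (b_i - a_i), and m(A \ H) = m(A) - m(H).
Computing the hole measures:
  m(H_1) = 5/2 - 2 = 1/2.
  m(H_2) = 9/2 - 7/2 = 1.
  m(H_3) = 25/4 - 19/4 = 3/2.
  m(H_4) = 33/4 - 27/4 = 3/2.
Summed: m(H) = 1/2 + 1 + 3/2 + 3/2 = 9/2.
So m(A \ H) = 10 - 9/2 = 11/2.

11/2


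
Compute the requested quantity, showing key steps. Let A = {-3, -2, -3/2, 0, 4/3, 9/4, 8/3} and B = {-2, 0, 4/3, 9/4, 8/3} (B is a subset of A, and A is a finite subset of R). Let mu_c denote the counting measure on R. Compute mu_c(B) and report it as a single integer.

Counting measure assigns mu_c(E) = |E| (number of elements) when E is finite.
B has 5 element(s), so mu_c(B) = 5.

5


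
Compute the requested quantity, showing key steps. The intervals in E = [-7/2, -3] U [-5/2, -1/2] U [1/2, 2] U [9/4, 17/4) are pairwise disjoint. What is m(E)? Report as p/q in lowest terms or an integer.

For pairwise disjoint intervals, m(union_i I_i) = sum_i m(I_i),
and m is invariant under swapping open/closed endpoints (single points have measure 0).
So m(E) = sum_i (b_i - a_i).
  I_1 has length -3 - (-7/2) = 1/2.
  I_2 has length -1/2 - (-5/2) = 2.
  I_3 has length 2 - 1/2 = 3/2.
  I_4 has length 17/4 - 9/4 = 2.
Summing:
  m(E) = 1/2 + 2 + 3/2 + 2 = 6.

6


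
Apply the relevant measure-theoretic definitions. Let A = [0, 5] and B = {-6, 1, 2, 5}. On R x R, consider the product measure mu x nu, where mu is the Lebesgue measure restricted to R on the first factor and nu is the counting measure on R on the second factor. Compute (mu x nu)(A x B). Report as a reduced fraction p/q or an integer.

For a measurable rectangle A x B, the product measure satisfies
  (mu x nu)(A x B) = mu(A) * nu(B).
  mu(A) = 5.
  nu(B) = 4.
  (mu x nu)(A x B) = 5 * 4 = 20.

20


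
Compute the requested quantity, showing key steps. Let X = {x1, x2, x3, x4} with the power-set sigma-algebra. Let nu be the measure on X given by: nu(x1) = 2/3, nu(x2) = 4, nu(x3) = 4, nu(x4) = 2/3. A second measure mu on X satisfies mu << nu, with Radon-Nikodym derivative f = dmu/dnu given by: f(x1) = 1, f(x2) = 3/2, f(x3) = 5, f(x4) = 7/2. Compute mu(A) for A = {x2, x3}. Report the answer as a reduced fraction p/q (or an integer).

By the defining property of the Radon-Nikodym derivative, for every measurable set A,
  mu(A) = integral_A f dnu.
Since nu is a discrete measure concentrated on the atoms of X, the integral over A reduces to the sum
  mu(A) = sum_{x in A} f(x) * nu({x}).
Computing each term:
  x2: f(x2) * nu(x2) = 3/2 * 4 = 6.
  x3: f(x3) * nu(x3) = 5 * 4 = 20.
Summing: mu(A) = 6 + 20 = 26.

26


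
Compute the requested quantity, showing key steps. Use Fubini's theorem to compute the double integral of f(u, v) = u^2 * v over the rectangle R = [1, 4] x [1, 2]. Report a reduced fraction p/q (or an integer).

f(u, v) is a tensor product of a function of u and a function of v, and both factors are bounded continuous (hence Lebesgue integrable) on the rectangle, so Fubini's theorem applies:
  integral_R f d(m x m) = (integral_a1^b1 u^2 du) * (integral_a2^b2 v dv).
Inner integral in u: integral_{1}^{4} u^2 du = (4^3 - 1^3)/3
  = 21.
Inner integral in v: integral_{1}^{2} v dv = (2^2 - 1^2)/2
  = 3/2.
Product: (21) * (3/2) = 63/2.

63/2


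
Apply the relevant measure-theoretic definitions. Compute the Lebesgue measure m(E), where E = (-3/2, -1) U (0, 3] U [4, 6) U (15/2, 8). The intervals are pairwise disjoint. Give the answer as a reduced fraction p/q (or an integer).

For pairwise disjoint intervals, m(union_i I_i) = sum_i m(I_i),
and m is invariant under swapping open/closed endpoints (single points have measure 0).
So m(E) = sum_i (b_i - a_i).
  I_1 has length -1 - (-3/2) = 1/2.
  I_2 has length 3 - 0 = 3.
  I_3 has length 6 - 4 = 2.
  I_4 has length 8 - 15/2 = 1/2.
Summing:
  m(E) = 1/2 + 3 + 2 + 1/2 = 6.

6


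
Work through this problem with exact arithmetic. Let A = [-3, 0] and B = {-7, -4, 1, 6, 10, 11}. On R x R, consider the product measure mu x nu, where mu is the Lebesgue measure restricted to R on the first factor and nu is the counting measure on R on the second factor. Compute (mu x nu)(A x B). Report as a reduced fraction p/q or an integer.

For a measurable rectangle A x B, the product measure satisfies
  (mu x nu)(A x B) = mu(A) * nu(B).
  mu(A) = 3.
  nu(B) = 6.
  (mu x nu)(A x B) = 3 * 6 = 18.

18


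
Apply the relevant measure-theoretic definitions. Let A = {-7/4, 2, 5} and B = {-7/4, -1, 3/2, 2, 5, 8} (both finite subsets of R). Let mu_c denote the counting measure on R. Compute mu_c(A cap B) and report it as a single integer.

Counting measure on a finite set equals cardinality. mu_c(A cap B) = |A cap B| (elements appearing in both).
Enumerating the elements of A that also lie in B gives 3 element(s).
So mu_c(A cap B) = 3.

3


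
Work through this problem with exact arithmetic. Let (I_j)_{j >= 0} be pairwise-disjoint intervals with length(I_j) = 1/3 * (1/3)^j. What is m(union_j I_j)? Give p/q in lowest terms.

By countable additivity of the Lebesgue measure on pairwise disjoint measurable sets,
  m(union_{j >= 0} I_j) = sum_{j >= 0} m(I_j) = sum_{j >= 0} a * r^j,
  with a = 1/3 and r = 1/3.
Since 0 < r = 1/3 < 1, the geometric series converges:
  sum_{j >= 0} a * r^j = a / (1 - r).
  = 1/3 / (1 - 1/3)
  = 1/3 / (2/3)
  = 1/2.

1/2


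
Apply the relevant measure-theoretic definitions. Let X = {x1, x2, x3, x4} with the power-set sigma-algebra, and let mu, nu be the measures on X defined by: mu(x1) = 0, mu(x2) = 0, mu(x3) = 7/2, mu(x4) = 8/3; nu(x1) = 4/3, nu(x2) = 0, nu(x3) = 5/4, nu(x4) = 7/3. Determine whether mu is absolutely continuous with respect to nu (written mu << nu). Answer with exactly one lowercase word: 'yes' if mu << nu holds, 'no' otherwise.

mu << nu means: every nu-null measurable set is also mu-null; equivalently, for every atom x, if nu({x}) = 0 then mu({x}) = 0.
Checking each atom:
  x1: nu = 4/3 > 0 -> no constraint.
  x2: nu = 0, mu = 0 -> consistent with mu << nu.
  x3: nu = 5/4 > 0 -> no constraint.
  x4: nu = 7/3 > 0 -> no constraint.
No atom violates the condition. Therefore mu << nu.

yes


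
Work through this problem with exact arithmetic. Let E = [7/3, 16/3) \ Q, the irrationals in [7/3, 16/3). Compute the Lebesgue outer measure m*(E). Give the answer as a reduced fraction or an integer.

The interval I = [7/3, 16/3) has m(I) = 16/3 - 7/3 = 3 (endpoints are measure-zero, so open/closed/half-open agree). Write I = (I cap Q) u (I \ Q). The rationals in I are countable, so m*(I cap Q) = 0 (cover each rational by intervals whose total length is arbitrarily small). By countable subadditivity m*(I) <= m*(I cap Q) + m*(I \ Q), hence m*(I \ Q) >= m(I) = 3. The reverse inequality m*(I \ Q) <= m*(I) = 3 is trivial since (I \ Q) is a subset of I. Therefore m*(I \ Q) = 3.

3


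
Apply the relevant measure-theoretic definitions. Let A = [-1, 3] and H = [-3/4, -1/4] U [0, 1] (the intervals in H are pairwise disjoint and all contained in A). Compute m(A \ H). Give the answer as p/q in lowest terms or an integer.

The ambient interval has length m(A) = 3 - (-1) = 4.
Since the holes are disjoint and sit inside A, by finite additivity
  m(H) = sum_i (b_i - a_i), and m(A \ H) = m(A) - m(H).
Computing the hole measures:
  m(H_1) = -1/4 - (-3/4) = 1/2.
  m(H_2) = 1 - 0 = 1.
Summed: m(H) = 1/2 + 1 = 3/2.
So m(A \ H) = 4 - 3/2 = 5/2.

5/2


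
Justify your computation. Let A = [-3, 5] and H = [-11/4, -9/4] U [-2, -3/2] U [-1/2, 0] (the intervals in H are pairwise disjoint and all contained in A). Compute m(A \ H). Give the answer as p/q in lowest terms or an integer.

The ambient interval has length m(A) = 5 - (-3) = 8.
Since the holes are disjoint and sit inside A, by finite additivity
  m(H) = sum_i (b_i - a_i), and m(A \ H) = m(A) - m(H).
Computing the hole measures:
  m(H_1) = -9/4 - (-11/4) = 1/2.
  m(H_2) = -3/2 - (-2) = 1/2.
  m(H_3) = 0 - (-1/2) = 1/2.
Summed: m(H) = 1/2 + 1/2 + 1/2 = 3/2.
So m(A \ H) = 8 - 3/2 = 13/2.

13/2


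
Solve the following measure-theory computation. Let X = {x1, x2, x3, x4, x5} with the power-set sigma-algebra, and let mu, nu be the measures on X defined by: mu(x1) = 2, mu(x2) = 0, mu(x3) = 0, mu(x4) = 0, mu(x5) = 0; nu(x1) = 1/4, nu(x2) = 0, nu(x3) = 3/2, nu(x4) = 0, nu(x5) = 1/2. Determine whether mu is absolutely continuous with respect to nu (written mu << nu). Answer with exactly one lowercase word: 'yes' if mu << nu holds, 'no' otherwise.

mu << nu means: every nu-null measurable set is also mu-null; equivalently, for every atom x, if nu({x}) = 0 then mu({x}) = 0.
Checking each atom:
  x1: nu = 1/4 > 0 -> no constraint.
  x2: nu = 0, mu = 0 -> consistent with mu << nu.
  x3: nu = 3/2 > 0 -> no constraint.
  x4: nu = 0, mu = 0 -> consistent with mu << nu.
  x5: nu = 1/2 > 0 -> no constraint.
No atom violates the condition. Therefore mu << nu.

yes


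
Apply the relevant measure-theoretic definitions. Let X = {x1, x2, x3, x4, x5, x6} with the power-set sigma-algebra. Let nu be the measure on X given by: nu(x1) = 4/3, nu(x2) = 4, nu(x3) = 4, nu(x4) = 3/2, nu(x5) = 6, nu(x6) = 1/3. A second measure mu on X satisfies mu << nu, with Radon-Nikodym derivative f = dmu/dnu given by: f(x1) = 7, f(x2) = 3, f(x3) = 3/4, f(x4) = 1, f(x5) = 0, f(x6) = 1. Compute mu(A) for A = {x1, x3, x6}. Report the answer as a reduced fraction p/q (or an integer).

By the defining property of the Radon-Nikodym derivative, for every measurable set A,
  mu(A) = integral_A f dnu.
Since nu is a discrete measure concentrated on the atoms of X, the integral over A reduces to the sum
  mu(A) = sum_{x in A} f(x) * nu({x}).
Computing each term:
  x1: f(x1) * nu(x1) = 7 * 4/3 = 28/3.
  x3: f(x3) * nu(x3) = 3/4 * 4 = 3.
  x6: f(x6) * nu(x6) = 1 * 1/3 = 1/3.
Summing: mu(A) = 28/3 + 3 + 1/3 = 38/3.

38/3


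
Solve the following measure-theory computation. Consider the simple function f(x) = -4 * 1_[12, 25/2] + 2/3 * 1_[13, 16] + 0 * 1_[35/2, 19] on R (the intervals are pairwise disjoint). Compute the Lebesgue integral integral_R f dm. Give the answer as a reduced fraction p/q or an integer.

For a simple function f = sum_i c_i * 1_{A_i} with disjoint A_i,
  integral f dm = sum_i c_i * m(A_i).
Lengths of the A_i:
  m(A_1) = 25/2 - 12 = 1/2.
  m(A_2) = 16 - 13 = 3.
  m(A_3) = 19 - 35/2 = 3/2.
Contributions c_i * m(A_i):
  (-4) * (1/2) = -2.
  (2/3) * (3) = 2.
  (0) * (3/2) = 0.
Total: -2 + 2 + 0 = 0.

0


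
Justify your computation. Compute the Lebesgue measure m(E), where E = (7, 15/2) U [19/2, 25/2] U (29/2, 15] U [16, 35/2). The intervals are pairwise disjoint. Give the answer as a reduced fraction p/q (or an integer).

For pairwise disjoint intervals, m(union_i I_i) = sum_i m(I_i),
and m is invariant under swapping open/closed endpoints (single points have measure 0).
So m(E) = sum_i (b_i - a_i).
  I_1 has length 15/2 - 7 = 1/2.
  I_2 has length 25/2 - 19/2 = 3.
  I_3 has length 15 - 29/2 = 1/2.
  I_4 has length 35/2 - 16 = 3/2.
Summing:
  m(E) = 1/2 + 3 + 1/2 + 3/2 = 11/2.

11/2


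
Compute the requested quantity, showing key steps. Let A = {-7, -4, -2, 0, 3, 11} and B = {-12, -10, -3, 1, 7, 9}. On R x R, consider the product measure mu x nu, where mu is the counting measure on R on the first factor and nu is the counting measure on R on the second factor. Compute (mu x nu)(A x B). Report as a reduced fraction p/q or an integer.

For a measurable rectangle A x B, the product measure satisfies
  (mu x nu)(A x B) = mu(A) * nu(B).
  mu(A) = 6.
  nu(B) = 6.
  (mu x nu)(A x B) = 6 * 6 = 36.

36


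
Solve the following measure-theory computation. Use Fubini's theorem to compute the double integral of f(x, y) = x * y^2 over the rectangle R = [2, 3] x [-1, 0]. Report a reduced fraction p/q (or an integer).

f(x, y) is a tensor product of a function of x and a function of y, and both factors are bounded continuous (hence Lebesgue integrable) on the rectangle, so Fubini's theorem applies:
  integral_R f d(m x m) = (integral_a1^b1 x dx) * (integral_a2^b2 y^2 dy).
Inner integral in x: integral_{2}^{3} x dx = (3^2 - 2^2)/2
  = 5/2.
Inner integral in y: integral_{-1}^{0} y^2 dy = (0^3 - (-1)^3)/3
  = 1/3.
Product: (5/2) * (1/3) = 5/6.

5/6


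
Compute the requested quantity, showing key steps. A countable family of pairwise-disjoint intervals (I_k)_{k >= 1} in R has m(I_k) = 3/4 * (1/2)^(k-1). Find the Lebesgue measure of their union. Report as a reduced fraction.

By countable additivity of the Lebesgue measure on pairwise disjoint measurable sets,
  m(union_{k >= 1} I_k) = sum_{k >= 1} m(I_k) = sum_{k >= 1} a * r^(k-1),
  with a = 3/4 and r = 1/2.
Since 0 < r = 1/2 < 1, the geometric series converges:
  sum_{k >= 1} a * r^(k-1) = a / (1 - r).
  = 3/4 / (1 - 1/2)
  = 3/4 / (1/2)
  = 3/2.

3/2


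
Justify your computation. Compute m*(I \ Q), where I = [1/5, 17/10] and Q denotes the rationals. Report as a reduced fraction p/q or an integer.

The interval I = [1/5, 17/10] has m(I) = 17/10 - 1/5 = 3/2 (endpoints are measure-zero, so open/closed/half-open agree). Write I = (I cap Q) u (I \ Q). The rationals in I are countable, so m*(I cap Q) = 0 (cover each rational by intervals whose total length is arbitrarily small). By countable subadditivity m*(I) <= m*(I cap Q) + m*(I \ Q), hence m*(I \ Q) >= m(I) = 3/2. The reverse inequality m*(I \ Q) <= m*(I) = 3/2 is trivial since (I \ Q) is a subset of I. Therefore m*(I \ Q) = 3/2.

3/2


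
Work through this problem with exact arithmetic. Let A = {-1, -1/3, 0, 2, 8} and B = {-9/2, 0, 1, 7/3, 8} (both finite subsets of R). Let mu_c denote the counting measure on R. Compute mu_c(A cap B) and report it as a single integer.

Counting measure on a finite set equals cardinality. mu_c(A cap B) = |A cap B| (elements appearing in both).
Enumerating the elements of A that also lie in B gives 2 element(s).
So mu_c(A cap B) = 2.

2


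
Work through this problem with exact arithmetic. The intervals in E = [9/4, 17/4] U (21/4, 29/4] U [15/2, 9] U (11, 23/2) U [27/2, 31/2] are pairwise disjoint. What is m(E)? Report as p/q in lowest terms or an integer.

For pairwise disjoint intervals, m(union_i I_i) = sum_i m(I_i),
and m is invariant under swapping open/closed endpoints (single points have measure 0).
So m(E) = sum_i (b_i - a_i).
  I_1 has length 17/4 - 9/4 = 2.
  I_2 has length 29/4 - 21/4 = 2.
  I_3 has length 9 - 15/2 = 3/2.
  I_4 has length 23/2 - 11 = 1/2.
  I_5 has length 31/2 - 27/2 = 2.
Summing:
  m(E) = 2 + 2 + 3/2 + 1/2 + 2 = 8.

8


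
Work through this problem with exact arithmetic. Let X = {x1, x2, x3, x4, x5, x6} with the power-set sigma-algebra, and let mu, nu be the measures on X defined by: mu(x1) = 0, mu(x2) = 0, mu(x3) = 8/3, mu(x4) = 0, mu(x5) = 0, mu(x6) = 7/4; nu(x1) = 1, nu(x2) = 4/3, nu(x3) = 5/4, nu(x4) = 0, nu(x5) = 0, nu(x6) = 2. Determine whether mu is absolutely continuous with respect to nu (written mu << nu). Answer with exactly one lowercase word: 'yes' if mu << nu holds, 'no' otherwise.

mu << nu means: every nu-null measurable set is also mu-null; equivalently, for every atom x, if nu({x}) = 0 then mu({x}) = 0.
Checking each atom:
  x1: nu = 1 > 0 -> no constraint.
  x2: nu = 4/3 > 0 -> no constraint.
  x3: nu = 5/4 > 0 -> no constraint.
  x4: nu = 0, mu = 0 -> consistent with mu << nu.
  x5: nu = 0, mu = 0 -> consistent with mu << nu.
  x6: nu = 2 > 0 -> no constraint.
No atom violates the condition. Therefore mu << nu.

yes


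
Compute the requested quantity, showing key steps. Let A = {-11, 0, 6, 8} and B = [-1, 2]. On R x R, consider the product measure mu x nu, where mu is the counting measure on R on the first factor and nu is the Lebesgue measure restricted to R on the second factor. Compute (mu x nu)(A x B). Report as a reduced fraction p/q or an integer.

For a measurable rectangle A x B, the product measure satisfies
  (mu x nu)(A x B) = mu(A) * nu(B).
  mu(A) = 4.
  nu(B) = 3.
  (mu x nu)(A x B) = 4 * 3 = 12.

12


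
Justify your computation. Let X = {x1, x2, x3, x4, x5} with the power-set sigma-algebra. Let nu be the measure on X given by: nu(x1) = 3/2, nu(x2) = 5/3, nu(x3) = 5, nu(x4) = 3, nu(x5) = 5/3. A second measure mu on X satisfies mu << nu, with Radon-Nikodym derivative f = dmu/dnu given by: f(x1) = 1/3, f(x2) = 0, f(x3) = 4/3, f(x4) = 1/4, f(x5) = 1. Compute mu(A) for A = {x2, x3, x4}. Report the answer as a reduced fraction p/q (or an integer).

By the defining property of the Radon-Nikodym derivative, for every measurable set A,
  mu(A) = integral_A f dnu.
Since nu is a discrete measure concentrated on the atoms of X, the integral over A reduces to the sum
  mu(A) = sum_{x in A} f(x) * nu({x}).
Computing each term:
  x2: f(x2) * nu(x2) = 0 * 5/3 = 0.
  x3: f(x3) * nu(x3) = 4/3 * 5 = 20/3.
  x4: f(x4) * nu(x4) = 1/4 * 3 = 3/4.
Summing: mu(A) = 0 + 20/3 + 3/4 = 89/12.

89/12


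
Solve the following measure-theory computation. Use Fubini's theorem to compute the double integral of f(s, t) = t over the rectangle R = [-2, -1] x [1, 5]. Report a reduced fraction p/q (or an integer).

f(s, t) is a tensor product of a function of s and a function of t, and both factors are bounded continuous (hence Lebesgue integrable) on the rectangle, so Fubini's theorem applies:
  integral_R f d(m x m) = (integral_a1^b1 1 ds) * (integral_a2^b2 t dt).
Inner integral in s: integral_{-2}^{-1} 1 ds = ((-1)^1 - (-2)^1)/1
  = 1.
Inner integral in t: integral_{1}^{5} t dt = (5^2 - 1^2)/2
  = 12.
Product: (1) * (12) = 12.

12


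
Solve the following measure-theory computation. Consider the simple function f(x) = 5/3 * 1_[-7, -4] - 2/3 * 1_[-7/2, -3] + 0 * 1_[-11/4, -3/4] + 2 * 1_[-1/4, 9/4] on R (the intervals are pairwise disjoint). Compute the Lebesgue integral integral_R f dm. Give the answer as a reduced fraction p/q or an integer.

For a simple function f = sum_i c_i * 1_{A_i} with disjoint A_i,
  integral f dm = sum_i c_i * m(A_i).
Lengths of the A_i:
  m(A_1) = -4 - (-7) = 3.
  m(A_2) = -3 - (-7/2) = 1/2.
  m(A_3) = -3/4 - (-11/4) = 2.
  m(A_4) = 9/4 - (-1/4) = 5/2.
Contributions c_i * m(A_i):
  (5/3) * (3) = 5.
  (-2/3) * (1/2) = -1/3.
  (0) * (2) = 0.
  (2) * (5/2) = 5.
Total: 5 - 1/3 + 0 + 5 = 29/3.

29/3


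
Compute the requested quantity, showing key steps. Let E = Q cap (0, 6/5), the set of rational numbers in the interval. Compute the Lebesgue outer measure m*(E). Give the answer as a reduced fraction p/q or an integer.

E = Q cap (0, 6/5) is a subset of Q, which is countable. Enumerate Q = {q_1, q_2, ...}; for any eps > 0, cover q_k by the open interval (q_k - eps/2^(k+1), q_k + eps/2^(k+1)), of length eps/2^k. The total cover length is sum_{k>=1} eps/2^k = eps. Hence m*(E) <= m*(Q) <= eps for every eps > 0, and since outer measure is non-negative, m*(E) = 0.

0


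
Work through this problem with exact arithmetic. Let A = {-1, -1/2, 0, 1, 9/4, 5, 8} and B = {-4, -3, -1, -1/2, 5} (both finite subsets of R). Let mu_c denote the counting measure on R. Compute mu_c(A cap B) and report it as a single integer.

Counting measure on a finite set equals cardinality. mu_c(A cap B) = |A cap B| (elements appearing in both).
Enumerating the elements of A that also lie in B gives 3 element(s).
So mu_c(A cap B) = 3.

3


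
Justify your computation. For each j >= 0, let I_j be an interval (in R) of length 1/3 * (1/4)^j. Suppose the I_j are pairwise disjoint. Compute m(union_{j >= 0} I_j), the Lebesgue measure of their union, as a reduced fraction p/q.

By countable additivity of the Lebesgue measure on pairwise disjoint measurable sets,
  m(union_{j >= 0} I_j) = sum_{j >= 0} m(I_j) = sum_{j >= 0} a * r^j,
  with a = 1/3 and r = 1/4.
Since 0 < r = 1/4 < 1, the geometric series converges:
  sum_{j >= 0} a * r^j = a / (1 - r).
  = 1/3 / (1 - 1/4)
  = 1/3 / (3/4)
  = 4/9.

4/9


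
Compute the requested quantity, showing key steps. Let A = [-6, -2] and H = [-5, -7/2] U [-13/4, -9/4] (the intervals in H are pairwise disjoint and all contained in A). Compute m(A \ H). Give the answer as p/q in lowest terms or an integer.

The ambient interval has length m(A) = -2 - (-6) = 4.
Since the holes are disjoint and sit inside A, by finite additivity
  m(H) = sum_i (b_i - a_i), and m(A \ H) = m(A) - m(H).
Computing the hole measures:
  m(H_1) = -7/2 - (-5) = 3/2.
  m(H_2) = -9/4 - (-13/4) = 1.
Summed: m(H) = 3/2 + 1 = 5/2.
So m(A \ H) = 4 - 5/2 = 3/2.

3/2


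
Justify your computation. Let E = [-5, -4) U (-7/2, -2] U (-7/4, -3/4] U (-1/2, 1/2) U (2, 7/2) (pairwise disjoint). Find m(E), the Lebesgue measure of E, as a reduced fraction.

For pairwise disjoint intervals, m(union_i I_i) = sum_i m(I_i),
and m is invariant under swapping open/closed endpoints (single points have measure 0).
So m(E) = sum_i (b_i - a_i).
  I_1 has length -4 - (-5) = 1.
  I_2 has length -2 - (-7/2) = 3/2.
  I_3 has length -3/4 - (-7/4) = 1.
  I_4 has length 1/2 - (-1/2) = 1.
  I_5 has length 7/2 - 2 = 3/2.
Summing:
  m(E) = 1 + 3/2 + 1 + 1 + 3/2 = 6.

6


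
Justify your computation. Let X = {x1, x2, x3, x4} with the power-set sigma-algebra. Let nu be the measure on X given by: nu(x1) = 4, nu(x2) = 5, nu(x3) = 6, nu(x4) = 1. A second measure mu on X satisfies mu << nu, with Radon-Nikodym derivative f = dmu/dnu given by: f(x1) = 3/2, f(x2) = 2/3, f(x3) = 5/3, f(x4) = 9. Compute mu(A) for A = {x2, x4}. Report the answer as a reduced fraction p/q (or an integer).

By the defining property of the Radon-Nikodym derivative, for every measurable set A,
  mu(A) = integral_A f dnu.
Since nu is a discrete measure concentrated on the atoms of X, the integral over A reduces to the sum
  mu(A) = sum_{x in A} f(x) * nu({x}).
Computing each term:
  x2: f(x2) * nu(x2) = 2/3 * 5 = 10/3.
  x4: f(x4) * nu(x4) = 9 * 1 = 9.
Summing: mu(A) = 10/3 + 9 = 37/3.

37/3


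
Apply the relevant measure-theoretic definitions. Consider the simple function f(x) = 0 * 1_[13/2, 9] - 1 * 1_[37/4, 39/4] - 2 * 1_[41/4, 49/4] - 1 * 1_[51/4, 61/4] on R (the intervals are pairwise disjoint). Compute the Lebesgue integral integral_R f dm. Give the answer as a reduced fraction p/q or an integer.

For a simple function f = sum_i c_i * 1_{A_i} with disjoint A_i,
  integral f dm = sum_i c_i * m(A_i).
Lengths of the A_i:
  m(A_1) = 9 - 13/2 = 5/2.
  m(A_2) = 39/4 - 37/4 = 1/2.
  m(A_3) = 49/4 - 41/4 = 2.
  m(A_4) = 61/4 - 51/4 = 5/2.
Contributions c_i * m(A_i):
  (0) * (5/2) = 0.
  (-1) * (1/2) = -1/2.
  (-2) * (2) = -4.
  (-1) * (5/2) = -5/2.
Total: 0 - 1/2 - 4 - 5/2 = -7.

-7


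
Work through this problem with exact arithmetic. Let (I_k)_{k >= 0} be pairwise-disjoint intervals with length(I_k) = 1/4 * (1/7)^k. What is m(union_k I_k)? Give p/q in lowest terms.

By countable additivity of the Lebesgue measure on pairwise disjoint measurable sets,
  m(union_{k >= 0} I_k) = sum_{k >= 0} m(I_k) = sum_{k >= 0} a * r^k,
  with a = 1/4 and r = 1/7.
Since 0 < r = 1/7 < 1, the geometric series converges:
  sum_{k >= 0} a * r^k = a / (1 - r).
  = 1/4 / (1 - 1/7)
  = 1/4 / (6/7)
  = 7/24.

7/24


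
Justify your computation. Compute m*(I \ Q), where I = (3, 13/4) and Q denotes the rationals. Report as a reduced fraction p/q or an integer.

The interval I = (3, 13/4) has m(I) = 13/4 - 3 = 1/4 (endpoints are measure-zero, so open/closed/half-open agree). Write I = (I cap Q) u (I \ Q). The rationals in I are countable, so m*(I cap Q) = 0 (cover each rational by intervals whose total length is arbitrarily small). By countable subadditivity m*(I) <= m*(I cap Q) + m*(I \ Q), hence m*(I \ Q) >= m(I) = 1/4. The reverse inequality m*(I \ Q) <= m*(I) = 1/4 is trivial since (I \ Q) is a subset of I. Therefore m*(I \ Q) = 1/4.

1/4


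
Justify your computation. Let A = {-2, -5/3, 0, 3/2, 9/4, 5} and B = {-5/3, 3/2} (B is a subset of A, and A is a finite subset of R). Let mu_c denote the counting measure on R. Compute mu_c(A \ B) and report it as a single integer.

Counting measure assigns mu_c(E) = |E| (number of elements) when E is finite. For B subset A, A \ B is the set of elements of A not in B, so |A \ B| = |A| - |B|.
|A| = 6, |B| = 2, so mu_c(A \ B) = 6 - 2 = 4.

4


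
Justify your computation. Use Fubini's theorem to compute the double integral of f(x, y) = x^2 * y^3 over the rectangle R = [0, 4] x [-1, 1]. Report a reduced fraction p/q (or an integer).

f(x, y) is a tensor product of a function of x and a function of y, and both factors are bounded continuous (hence Lebesgue integrable) on the rectangle, so Fubini's theorem applies:
  integral_R f d(m x m) = (integral_a1^b1 x^2 dx) * (integral_a2^b2 y^3 dy).
Inner integral in x: integral_{0}^{4} x^2 dx = (4^3 - 0^3)/3
  = 64/3.
Inner integral in y: integral_{-1}^{1} y^3 dy = (1^4 - (-1)^4)/4
  = 0.
Product: (64/3) * (0) = 0.

0


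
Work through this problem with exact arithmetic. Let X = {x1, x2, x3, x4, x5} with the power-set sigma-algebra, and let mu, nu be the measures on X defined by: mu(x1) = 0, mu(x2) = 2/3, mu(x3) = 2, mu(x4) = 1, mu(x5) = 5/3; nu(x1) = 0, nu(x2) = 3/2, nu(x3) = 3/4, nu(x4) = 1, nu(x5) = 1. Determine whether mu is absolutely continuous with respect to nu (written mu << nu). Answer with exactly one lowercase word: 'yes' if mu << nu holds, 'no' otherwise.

mu << nu means: every nu-null measurable set is also mu-null; equivalently, for every atom x, if nu({x}) = 0 then mu({x}) = 0.
Checking each atom:
  x1: nu = 0, mu = 0 -> consistent with mu << nu.
  x2: nu = 3/2 > 0 -> no constraint.
  x3: nu = 3/4 > 0 -> no constraint.
  x4: nu = 1 > 0 -> no constraint.
  x5: nu = 1 > 0 -> no constraint.
No atom violates the condition. Therefore mu << nu.

yes


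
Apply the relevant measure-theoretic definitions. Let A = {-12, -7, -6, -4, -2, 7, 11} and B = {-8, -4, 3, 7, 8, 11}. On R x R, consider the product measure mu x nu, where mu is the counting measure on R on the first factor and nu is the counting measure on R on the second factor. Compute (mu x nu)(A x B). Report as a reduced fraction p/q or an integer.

For a measurable rectangle A x B, the product measure satisfies
  (mu x nu)(A x B) = mu(A) * nu(B).
  mu(A) = 7.
  nu(B) = 6.
  (mu x nu)(A x B) = 7 * 6 = 42.

42


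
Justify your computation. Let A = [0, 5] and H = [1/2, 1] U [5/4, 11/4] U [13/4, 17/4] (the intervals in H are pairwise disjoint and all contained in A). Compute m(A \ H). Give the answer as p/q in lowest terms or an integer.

The ambient interval has length m(A) = 5 - 0 = 5.
Since the holes are disjoint and sit inside A, by finite additivity
  m(H) = sum_i (b_i - a_i), and m(A \ H) = m(A) - m(H).
Computing the hole measures:
  m(H_1) = 1 - 1/2 = 1/2.
  m(H_2) = 11/4 - 5/4 = 3/2.
  m(H_3) = 17/4 - 13/4 = 1.
Summed: m(H) = 1/2 + 3/2 + 1 = 3.
So m(A \ H) = 5 - 3 = 2.

2


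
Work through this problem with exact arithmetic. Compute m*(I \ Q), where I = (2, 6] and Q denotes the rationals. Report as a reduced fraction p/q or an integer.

The interval I = (2, 6] has m(I) = 6 - 2 = 4 (endpoints are measure-zero, so open/closed/half-open agree). Write I = (I cap Q) u (I \ Q). The rationals in I are countable, so m*(I cap Q) = 0 (cover each rational by intervals whose total length is arbitrarily small). By countable subadditivity m*(I) <= m*(I cap Q) + m*(I \ Q), hence m*(I \ Q) >= m(I) = 4. The reverse inequality m*(I \ Q) <= m*(I) = 4 is trivial since (I \ Q) is a subset of I. Therefore m*(I \ Q) = 4.

4


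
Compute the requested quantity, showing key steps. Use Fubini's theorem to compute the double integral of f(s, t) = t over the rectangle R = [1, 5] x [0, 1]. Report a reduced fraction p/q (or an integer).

f(s, t) is a tensor product of a function of s and a function of t, and both factors are bounded continuous (hence Lebesgue integrable) on the rectangle, so Fubini's theorem applies:
  integral_R f d(m x m) = (integral_a1^b1 1 ds) * (integral_a2^b2 t dt).
Inner integral in s: integral_{1}^{5} 1 ds = (5^1 - 1^1)/1
  = 4.
Inner integral in t: integral_{0}^{1} t dt = (1^2 - 0^2)/2
  = 1/2.
Product: (4) * (1/2) = 2.

2


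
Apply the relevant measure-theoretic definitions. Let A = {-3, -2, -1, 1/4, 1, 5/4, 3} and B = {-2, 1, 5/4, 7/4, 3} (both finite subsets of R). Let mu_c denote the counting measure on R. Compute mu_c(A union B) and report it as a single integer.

Counting measure on a finite set equals cardinality. By inclusion-exclusion, |A union B| = |A| + |B| - |A cap B|.
|A| = 7, |B| = 5, |A cap B| = 4.
So mu_c(A union B) = 7 + 5 - 4 = 8.

8


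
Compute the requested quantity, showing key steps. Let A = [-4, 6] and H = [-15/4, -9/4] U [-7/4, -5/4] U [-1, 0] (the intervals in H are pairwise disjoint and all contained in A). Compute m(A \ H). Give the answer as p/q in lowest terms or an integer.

The ambient interval has length m(A) = 6 - (-4) = 10.
Since the holes are disjoint and sit inside A, by finite additivity
  m(H) = sum_i (b_i - a_i), and m(A \ H) = m(A) - m(H).
Computing the hole measures:
  m(H_1) = -9/4 - (-15/4) = 3/2.
  m(H_2) = -5/4 - (-7/4) = 1/2.
  m(H_3) = 0 - (-1) = 1.
Summed: m(H) = 3/2 + 1/2 + 1 = 3.
So m(A \ H) = 10 - 3 = 7.

7


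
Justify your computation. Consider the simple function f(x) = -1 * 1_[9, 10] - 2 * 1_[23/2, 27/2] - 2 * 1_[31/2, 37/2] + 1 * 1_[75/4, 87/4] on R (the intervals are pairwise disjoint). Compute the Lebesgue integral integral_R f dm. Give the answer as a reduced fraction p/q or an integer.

For a simple function f = sum_i c_i * 1_{A_i} with disjoint A_i,
  integral f dm = sum_i c_i * m(A_i).
Lengths of the A_i:
  m(A_1) = 10 - 9 = 1.
  m(A_2) = 27/2 - 23/2 = 2.
  m(A_3) = 37/2 - 31/2 = 3.
  m(A_4) = 87/4 - 75/4 = 3.
Contributions c_i * m(A_i):
  (-1) * (1) = -1.
  (-2) * (2) = -4.
  (-2) * (3) = -6.
  (1) * (3) = 3.
Total: -1 - 4 - 6 + 3 = -8.

-8


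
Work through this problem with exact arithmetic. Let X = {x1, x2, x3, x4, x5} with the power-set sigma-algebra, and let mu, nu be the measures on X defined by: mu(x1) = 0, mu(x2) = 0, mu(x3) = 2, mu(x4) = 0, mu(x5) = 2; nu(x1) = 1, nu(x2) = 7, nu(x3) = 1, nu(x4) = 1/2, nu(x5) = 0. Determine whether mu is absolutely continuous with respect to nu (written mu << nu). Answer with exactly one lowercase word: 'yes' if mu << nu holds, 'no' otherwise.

mu << nu means: every nu-null measurable set is also mu-null; equivalently, for every atom x, if nu({x}) = 0 then mu({x}) = 0.
Checking each atom:
  x1: nu = 1 > 0 -> no constraint.
  x2: nu = 7 > 0 -> no constraint.
  x3: nu = 1 > 0 -> no constraint.
  x4: nu = 1/2 > 0 -> no constraint.
  x5: nu = 0, mu = 2 > 0 -> violates mu << nu.
The atom(s) x5 violate the condition (nu = 0 but mu > 0). Therefore mu is NOT absolutely continuous w.r.t. nu.

no


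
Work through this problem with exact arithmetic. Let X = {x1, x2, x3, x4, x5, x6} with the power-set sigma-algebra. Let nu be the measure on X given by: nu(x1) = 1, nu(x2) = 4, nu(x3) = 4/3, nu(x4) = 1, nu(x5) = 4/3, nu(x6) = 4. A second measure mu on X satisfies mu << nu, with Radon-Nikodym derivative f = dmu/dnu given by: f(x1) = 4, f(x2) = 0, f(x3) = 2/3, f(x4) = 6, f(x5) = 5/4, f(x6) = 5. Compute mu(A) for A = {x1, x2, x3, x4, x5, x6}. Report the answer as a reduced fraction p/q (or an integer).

By the defining property of the Radon-Nikodym derivative, for every measurable set A,
  mu(A) = integral_A f dnu.
Since nu is a discrete measure concentrated on the atoms of X, the integral over A reduces to the sum
  mu(A) = sum_{x in A} f(x) * nu({x}).
Computing each term:
  x1: f(x1) * nu(x1) = 4 * 1 = 4.
  x2: f(x2) * nu(x2) = 0 * 4 = 0.
  x3: f(x3) * nu(x3) = 2/3 * 4/3 = 8/9.
  x4: f(x4) * nu(x4) = 6 * 1 = 6.
  x5: f(x5) * nu(x5) = 5/4 * 4/3 = 5/3.
  x6: f(x6) * nu(x6) = 5 * 4 = 20.
Summing: mu(A) = 4 + 0 + 8/9 + 6 + 5/3 + 20 = 293/9.

293/9


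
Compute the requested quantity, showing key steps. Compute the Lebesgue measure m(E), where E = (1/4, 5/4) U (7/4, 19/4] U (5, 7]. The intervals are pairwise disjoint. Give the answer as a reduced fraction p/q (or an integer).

For pairwise disjoint intervals, m(union_i I_i) = sum_i m(I_i),
and m is invariant under swapping open/closed endpoints (single points have measure 0).
So m(E) = sum_i (b_i - a_i).
  I_1 has length 5/4 - 1/4 = 1.
  I_2 has length 19/4 - 7/4 = 3.
  I_3 has length 7 - 5 = 2.
Summing:
  m(E) = 1 + 3 + 2 = 6.

6


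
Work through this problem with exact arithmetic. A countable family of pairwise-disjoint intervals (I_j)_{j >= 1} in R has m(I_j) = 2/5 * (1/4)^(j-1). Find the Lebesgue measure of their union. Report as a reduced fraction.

By countable additivity of the Lebesgue measure on pairwise disjoint measurable sets,
  m(union_{j >= 1} I_j) = sum_{j >= 1} m(I_j) = sum_{j >= 1} a * r^(j-1),
  with a = 2/5 and r = 1/4.
Since 0 < r = 1/4 < 1, the geometric series converges:
  sum_{j >= 1} a * r^(j-1) = a / (1 - r).
  = 2/5 / (1 - 1/4)
  = 2/5 / (3/4)
  = 8/15.

8/15


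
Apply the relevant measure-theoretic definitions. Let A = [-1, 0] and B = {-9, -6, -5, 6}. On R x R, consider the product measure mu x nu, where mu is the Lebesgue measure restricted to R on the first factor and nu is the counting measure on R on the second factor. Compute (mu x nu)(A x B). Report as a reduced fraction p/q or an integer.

For a measurable rectangle A x B, the product measure satisfies
  (mu x nu)(A x B) = mu(A) * nu(B).
  mu(A) = 1.
  nu(B) = 4.
  (mu x nu)(A x B) = 1 * 4 = 4.

4
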